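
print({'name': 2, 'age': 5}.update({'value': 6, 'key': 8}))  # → None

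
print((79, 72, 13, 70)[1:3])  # (72, 13)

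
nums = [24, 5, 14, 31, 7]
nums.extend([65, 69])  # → [24, 5, 14, 31, 7, 65, 69]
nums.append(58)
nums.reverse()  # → [58, 69, 65, 7, 31, 14, 5, 24]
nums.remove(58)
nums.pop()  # 24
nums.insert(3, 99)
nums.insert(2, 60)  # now [69, 65, 60, 7, 99, 31, 14, 5]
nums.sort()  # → [5, 7, 14, 31, 60, 65, 69, 99]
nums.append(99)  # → [5, 7, 14, 31, 60, 65, 69, 99, 99]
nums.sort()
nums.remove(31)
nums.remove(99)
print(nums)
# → [5, 7, 14, 60, 65, 69, 99]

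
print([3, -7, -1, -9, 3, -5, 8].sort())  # None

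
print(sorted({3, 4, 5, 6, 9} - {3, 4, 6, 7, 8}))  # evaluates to [5, 9]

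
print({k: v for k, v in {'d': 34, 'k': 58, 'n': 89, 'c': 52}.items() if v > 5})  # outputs {'d': 34, 'k': 58, 'n': 89, 'c': 52}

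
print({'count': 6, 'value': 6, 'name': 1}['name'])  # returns 1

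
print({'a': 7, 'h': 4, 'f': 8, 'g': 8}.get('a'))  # 7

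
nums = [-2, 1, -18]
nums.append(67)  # [-2, 1, -18, 67]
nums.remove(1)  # [-2, -18, 67]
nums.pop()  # 67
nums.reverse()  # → [-18, -2]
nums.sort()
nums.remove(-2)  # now [-18]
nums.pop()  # -18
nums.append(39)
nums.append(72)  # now [39, 72]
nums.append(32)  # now [39, 72, 32]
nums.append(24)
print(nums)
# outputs [39, 72, 32, 24]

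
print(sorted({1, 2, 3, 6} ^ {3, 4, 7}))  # [1, 2, 4, 6, 7]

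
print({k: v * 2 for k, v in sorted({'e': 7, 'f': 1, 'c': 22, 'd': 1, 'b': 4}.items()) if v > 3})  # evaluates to {'b': 8, 'c': 44, 'e': 14}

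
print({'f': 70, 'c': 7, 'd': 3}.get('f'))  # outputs 70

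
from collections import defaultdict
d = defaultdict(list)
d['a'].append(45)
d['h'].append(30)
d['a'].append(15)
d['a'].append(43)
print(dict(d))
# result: {'a': [45, 15, 43], 'h': [30]}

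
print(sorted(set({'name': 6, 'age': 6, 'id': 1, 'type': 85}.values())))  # [1, 6, 85]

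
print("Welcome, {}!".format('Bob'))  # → Welcome, Bob!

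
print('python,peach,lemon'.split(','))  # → ['python', 'peach', 'lemon']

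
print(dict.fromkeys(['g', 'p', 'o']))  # {'g': None, 'p': None, 'o': None}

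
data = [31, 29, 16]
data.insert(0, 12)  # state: [12, 31, 29, 16]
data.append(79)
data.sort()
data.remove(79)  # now [12, 16, 29, 31]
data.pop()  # 31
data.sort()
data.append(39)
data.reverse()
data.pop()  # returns 12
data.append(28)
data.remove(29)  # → [39, 16, 28]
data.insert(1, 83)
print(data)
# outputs [39, 83, 16, 28]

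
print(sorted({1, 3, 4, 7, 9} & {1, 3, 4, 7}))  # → [1, 3, 4, 7]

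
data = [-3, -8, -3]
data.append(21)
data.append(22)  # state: [-3, -8, -3, 21, 22]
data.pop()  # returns 22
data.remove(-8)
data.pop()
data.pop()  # -3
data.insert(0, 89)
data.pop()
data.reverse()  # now [89]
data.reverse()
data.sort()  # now [89]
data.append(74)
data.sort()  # [74, 89]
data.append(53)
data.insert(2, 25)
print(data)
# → [74, 89, 25, 53]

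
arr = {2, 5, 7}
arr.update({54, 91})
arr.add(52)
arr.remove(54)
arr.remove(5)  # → {2, 7, 52, 91}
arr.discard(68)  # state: {2, 7, 52, 91}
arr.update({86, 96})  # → {2, 7, 52, 86, 91, 96}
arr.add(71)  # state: {2, 7, 52, 71, 86, 91, 96}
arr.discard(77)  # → {2, 7, 52, 71, 86, 91, 96}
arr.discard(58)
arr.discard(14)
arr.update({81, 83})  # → {2, 7, 52, 71, 81, 83, 86, 91, 96}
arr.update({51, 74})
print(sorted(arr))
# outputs [2, 7, 51, 52, 71, 74, 81, 83, 86, 91, 96]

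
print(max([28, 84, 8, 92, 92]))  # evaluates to 92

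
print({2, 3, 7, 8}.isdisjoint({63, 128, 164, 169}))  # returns True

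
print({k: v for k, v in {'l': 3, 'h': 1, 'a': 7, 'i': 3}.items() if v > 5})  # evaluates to {'a': 7}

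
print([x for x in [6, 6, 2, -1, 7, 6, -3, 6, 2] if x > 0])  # [6, 6, 2, 7, 6, 6, 2]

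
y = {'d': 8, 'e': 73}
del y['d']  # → {'e': 73}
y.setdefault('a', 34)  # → 34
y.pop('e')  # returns 73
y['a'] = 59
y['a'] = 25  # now {'a': 25}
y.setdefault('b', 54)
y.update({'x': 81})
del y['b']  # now {'a': 25, 'x': 81}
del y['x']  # {'a': 25}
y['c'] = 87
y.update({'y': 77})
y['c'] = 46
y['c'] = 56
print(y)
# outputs {'a': 25, 'c': 56, 'y': 77}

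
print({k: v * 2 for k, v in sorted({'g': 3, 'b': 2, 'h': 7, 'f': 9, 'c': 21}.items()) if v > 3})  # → {'c': 42, 'f': 18, 'h': 14}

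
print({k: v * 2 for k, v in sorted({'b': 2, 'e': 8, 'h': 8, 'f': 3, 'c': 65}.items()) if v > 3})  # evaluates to {'c': 130, 'e': 16, 'h': 16}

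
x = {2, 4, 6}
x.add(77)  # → {2, 4, 6, 77}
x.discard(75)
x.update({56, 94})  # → {2, 4, 6, 56, 77, 94}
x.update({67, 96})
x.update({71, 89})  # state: {2, 4, 6, 56, 67, 71, 77, 89, 94, 96}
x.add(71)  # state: {2, 4, 6, 56, 67, 71, 77, 89, 94, 96}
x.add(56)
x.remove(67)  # {2, 4, 6, 56, 71, 77, 89, 94, 96}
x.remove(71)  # {2, 4, 6, 56, 77, 89, 94, 96}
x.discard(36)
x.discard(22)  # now {2, 4, 6, 56, 77, 89, 94, 96}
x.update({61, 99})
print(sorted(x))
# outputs [2, 4, 6, 56, 61, 77, 89, 94, 96, 99]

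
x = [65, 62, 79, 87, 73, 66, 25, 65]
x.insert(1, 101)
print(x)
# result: [65, 101, 62, 79, 87, 73, 66, 25, 65]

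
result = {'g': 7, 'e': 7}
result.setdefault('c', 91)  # 91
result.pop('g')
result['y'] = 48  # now {'e': 7, 'c': 91, 'y': 48}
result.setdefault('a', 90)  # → 90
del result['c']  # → {'e': 7, 'y': 48, 'a': 90}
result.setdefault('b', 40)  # 40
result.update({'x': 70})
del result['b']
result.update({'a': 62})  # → {'e': 7, 'y': 48, 'a': 62, 'x': 70}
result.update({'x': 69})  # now {'e': 7, 'y': 48, 'a': 62, 'x': 69}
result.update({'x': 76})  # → {'e': 7, 'y': 48, 'a': 62, 'x': 76}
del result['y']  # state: {'e': 7, 'a': 62, 'x': 76}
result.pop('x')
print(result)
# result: {'e': 7, 'a': 62}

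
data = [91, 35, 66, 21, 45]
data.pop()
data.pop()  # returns 21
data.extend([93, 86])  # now [91, 35, 66, 93, 86]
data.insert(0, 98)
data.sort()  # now [35, 66, 86, 91, 93, 98]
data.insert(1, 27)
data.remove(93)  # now [35, 27, 66, 86, 91, 98]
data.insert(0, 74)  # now [74, 35, 27, 66, 86, 91, 98]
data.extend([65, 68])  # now [74, 35, 27, 66, 86, 91, 98, 65, 68]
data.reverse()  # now [68, 65, 98, 91, 86, 66, 27, 35, 74]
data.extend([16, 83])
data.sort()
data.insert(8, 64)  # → [16, 27, 35, 65, 66, 68, 74, 83, 64, 86, 91, 98]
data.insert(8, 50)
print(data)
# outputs [16, 27, 35, 65, 66, 68, 74, 83, 50, 64, 86, 91, 98]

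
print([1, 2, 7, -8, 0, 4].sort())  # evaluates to None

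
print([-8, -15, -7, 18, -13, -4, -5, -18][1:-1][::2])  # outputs [-15, 18, -4]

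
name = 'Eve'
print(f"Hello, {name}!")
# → Hello, Eve!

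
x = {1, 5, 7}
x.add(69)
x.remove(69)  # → {1, 5, 7}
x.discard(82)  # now {1, 5, 7}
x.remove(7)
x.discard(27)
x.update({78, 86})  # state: {1, 5, 78, 86}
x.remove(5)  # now {1, 78, 86}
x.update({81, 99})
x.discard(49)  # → {1, 78, 81, 86, 99}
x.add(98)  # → {1, 78, 81, 86, 98, 99}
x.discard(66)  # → {1, 78, 81, 86, 98, 99}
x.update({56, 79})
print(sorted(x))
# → [1, 56, 78, 79, 81, 86, 98, 99]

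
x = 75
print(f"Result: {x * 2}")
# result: Result: 150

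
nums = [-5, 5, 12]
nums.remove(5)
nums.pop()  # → 12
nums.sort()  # [-5]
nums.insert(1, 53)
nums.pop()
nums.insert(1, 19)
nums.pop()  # 19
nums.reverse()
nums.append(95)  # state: [-5, 95]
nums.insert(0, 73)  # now [73, -5, 95]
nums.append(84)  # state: [73, -5, 95, 84]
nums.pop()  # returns 84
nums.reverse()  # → [95, -5, 73]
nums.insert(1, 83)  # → [95, 83, -5, 73]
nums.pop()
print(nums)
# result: [95, 83, -5]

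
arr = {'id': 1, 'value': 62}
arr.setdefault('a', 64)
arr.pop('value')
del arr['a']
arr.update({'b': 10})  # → {'id': 1, 'b': 10}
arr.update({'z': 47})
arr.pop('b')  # 10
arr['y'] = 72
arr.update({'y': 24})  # {'id': 1, 'z': 47, 'y': 24}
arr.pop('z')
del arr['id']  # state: {'y': 24}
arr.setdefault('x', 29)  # 29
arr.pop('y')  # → 24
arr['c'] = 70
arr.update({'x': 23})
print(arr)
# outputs {'x': 23, 'c': 70}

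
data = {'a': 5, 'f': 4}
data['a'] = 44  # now {'a': 44, 'f': 4}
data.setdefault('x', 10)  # 10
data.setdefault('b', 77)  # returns 77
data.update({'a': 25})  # {'a': 25, 'f': 4, 'x': 10, 'b': 77}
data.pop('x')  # 10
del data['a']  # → {'f': 4, 'b': 77}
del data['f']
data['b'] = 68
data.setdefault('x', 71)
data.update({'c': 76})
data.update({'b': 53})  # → {'b': 53, 'x': 71, 'c': 76}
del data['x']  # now {'b': 53, 'c': 76}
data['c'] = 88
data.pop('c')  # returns 88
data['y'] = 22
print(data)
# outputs {'b': 53, 'y': 22}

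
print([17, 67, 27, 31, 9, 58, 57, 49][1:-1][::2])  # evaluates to [67, 31, 58]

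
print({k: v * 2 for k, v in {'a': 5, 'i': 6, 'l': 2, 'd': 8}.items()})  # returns {'a': 10, 'i': 12, 'l': 4, 'd': 16}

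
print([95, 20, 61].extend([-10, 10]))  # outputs None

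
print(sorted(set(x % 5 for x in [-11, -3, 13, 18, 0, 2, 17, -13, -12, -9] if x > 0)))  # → [2, 3]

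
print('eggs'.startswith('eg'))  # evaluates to True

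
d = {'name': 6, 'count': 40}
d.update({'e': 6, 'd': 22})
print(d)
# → {'name': 6, 'count': 40, 'e': 6, 'd': 22}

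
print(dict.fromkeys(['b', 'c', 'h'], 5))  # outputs {'b': 5, 'c': 5, 'h': 5}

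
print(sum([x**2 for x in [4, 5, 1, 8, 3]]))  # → 115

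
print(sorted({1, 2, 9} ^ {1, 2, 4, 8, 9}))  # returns [4, 8]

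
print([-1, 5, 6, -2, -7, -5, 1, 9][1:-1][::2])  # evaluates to [5, -2, -5]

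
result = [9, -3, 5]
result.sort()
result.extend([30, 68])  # [-3, 5, 9, 30, 68]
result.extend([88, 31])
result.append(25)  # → [-3, 5, 9, 30, 68, 88, 31, 25]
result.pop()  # 25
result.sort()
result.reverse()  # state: [88, 68, 31, 30, 9, 5, -3]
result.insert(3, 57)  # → [88, 68, 31, 57, 30, 9, 5, -3]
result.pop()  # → -3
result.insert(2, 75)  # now [88, 68, 75, 31, 57, 30, 9, 5]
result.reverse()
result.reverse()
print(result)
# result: [88, 68, 75, 31, 57, 30, 9, 5]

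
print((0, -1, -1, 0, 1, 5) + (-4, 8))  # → (0, -1, -1, 0, 1, 5, -4, 8)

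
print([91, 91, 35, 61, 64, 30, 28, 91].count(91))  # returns 3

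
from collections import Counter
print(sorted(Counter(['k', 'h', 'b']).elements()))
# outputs ['b', 'h', 'k']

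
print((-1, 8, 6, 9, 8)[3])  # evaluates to 9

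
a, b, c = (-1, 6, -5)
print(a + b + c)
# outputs 0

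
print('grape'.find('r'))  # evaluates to 1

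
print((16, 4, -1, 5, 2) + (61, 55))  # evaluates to (16, 4, -1, 5, 2, 61, 55)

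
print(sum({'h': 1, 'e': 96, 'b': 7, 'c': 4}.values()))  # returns 108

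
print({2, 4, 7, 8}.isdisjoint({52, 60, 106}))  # True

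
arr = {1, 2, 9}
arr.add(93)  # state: {1, 2, 9, 93}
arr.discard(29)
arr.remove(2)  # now {1, 9, 93}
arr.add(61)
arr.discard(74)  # {1, 9, 61, 93}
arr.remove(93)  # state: {1, 9, 61}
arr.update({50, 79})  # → {1, 9, 50, 61, 79}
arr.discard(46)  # {1, 9, 50, 61, 79}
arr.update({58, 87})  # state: {1, 9, 50, 58, 61, 79, 87}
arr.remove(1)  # {9, 50, 58, 61, 79, 87}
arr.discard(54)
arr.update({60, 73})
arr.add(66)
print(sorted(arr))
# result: [9, 50, 58, 60, 61, 66, 73, 79, 87]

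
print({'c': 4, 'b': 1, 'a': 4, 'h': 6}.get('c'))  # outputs 4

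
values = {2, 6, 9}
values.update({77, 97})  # {2, 6, 9, 77, 97}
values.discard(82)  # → {2, 6, 9, 77, 97}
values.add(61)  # {2, 6, 9, 61, 77, 97}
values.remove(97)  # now {2, 6, 9, 61, 77}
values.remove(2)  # {6, 9, 61, 77}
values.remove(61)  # {6, 9, 77}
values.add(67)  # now {6, 9, 67, 77}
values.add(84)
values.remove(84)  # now {6, 9, 67, 77}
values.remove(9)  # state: {6, 67, 77}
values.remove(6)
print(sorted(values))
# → [67, 77]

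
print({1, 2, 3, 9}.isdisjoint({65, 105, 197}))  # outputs True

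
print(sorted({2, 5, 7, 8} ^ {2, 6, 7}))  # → [5, 6, 8]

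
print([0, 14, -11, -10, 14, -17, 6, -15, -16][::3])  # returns [0, -10, 6]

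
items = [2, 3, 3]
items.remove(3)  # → [2, 3]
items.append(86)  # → [2, 3, 86]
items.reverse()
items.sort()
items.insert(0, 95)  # [95, 2, 3, 86]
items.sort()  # [2, 3, 86, 95]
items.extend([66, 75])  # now [2, 3, 86, 95, 66, 75]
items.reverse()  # [75, 66, 95, 86, 3, 2]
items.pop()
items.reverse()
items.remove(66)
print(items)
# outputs [3, 86, 95, 75]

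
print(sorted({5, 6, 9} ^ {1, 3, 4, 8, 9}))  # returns [1, 3, 4, 5, 6, 8]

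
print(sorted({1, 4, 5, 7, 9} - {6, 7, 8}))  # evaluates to [1, 4, 5, 9]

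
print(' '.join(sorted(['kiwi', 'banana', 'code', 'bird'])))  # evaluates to banana bird code kiwi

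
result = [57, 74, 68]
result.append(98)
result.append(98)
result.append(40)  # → [57, 74, 68, 98, 98, 40]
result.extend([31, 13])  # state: [57, 74, 68, 98, 98, 40, 31, 13]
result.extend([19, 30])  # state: [57, 74, 68, 98, 98, 40, 31, 13, 19, 30]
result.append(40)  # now [57, 74, 68, 98, 98, 40, 31, 13, 19, 30, 40]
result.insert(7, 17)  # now [57, 74, 68, 98, 98, 40, 31, 17, 13, 19, 30, 40]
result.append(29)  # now [57, 74, 68, 98, 98, 40, 31, 17, 13, 19, 30, 40, 29]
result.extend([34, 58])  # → [57, 74, 68, 98, 98, 40, 31, 17, 13, 19, 30, 40, 29, 34, 58]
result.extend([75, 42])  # [57, 74, 68, 98, 98, 40, 31, 17, 13, 19, 30, 40, 29, 34, 58, 75, 42]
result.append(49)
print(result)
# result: [57, 74, 68, 98, 98, 40, 31, 17, 13, 19, 30, 40, 29, 34, 58, 75, 42, 49]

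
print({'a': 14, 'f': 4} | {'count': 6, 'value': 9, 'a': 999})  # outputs {'a': 999, 'f': 4, 'count': 6, 'value': 9}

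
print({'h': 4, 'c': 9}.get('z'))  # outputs None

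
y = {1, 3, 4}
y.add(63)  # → {1, 3, 4, 63}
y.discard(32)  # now {1, 3, 4, 63}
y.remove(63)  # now {1, 3, 4}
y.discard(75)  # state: {1, 3, 4}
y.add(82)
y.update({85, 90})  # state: {1, 3, 4, 82, 85, 90}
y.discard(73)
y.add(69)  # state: {1, 3, 4, 69, 82, 85, 90}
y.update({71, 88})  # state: {1, 3, 4, 69, 71, 82, 85, 88, 90}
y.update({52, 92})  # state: {1, 3, 4, 52, 69, 71, 82, 85, 88, 90, 92}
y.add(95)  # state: {1, 3, 4, 52, 69, 71, 82, 85, 88, 90, 92, 95}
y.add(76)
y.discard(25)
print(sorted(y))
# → [1, 3, 4, 52, 69, 71, 76, 82, 85, 88, 90, 92, 95]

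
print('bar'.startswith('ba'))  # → True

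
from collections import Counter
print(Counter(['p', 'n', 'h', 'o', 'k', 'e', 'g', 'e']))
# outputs Counter({'e': 2, 'p': 1, 'n': 1, 'h': 1, 'o': 1, 'k': 1, 'g': 1})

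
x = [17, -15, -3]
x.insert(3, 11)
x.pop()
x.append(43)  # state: [17, -15, -3, 43]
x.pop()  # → 43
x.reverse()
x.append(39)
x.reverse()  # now [39, 17, -15, -3]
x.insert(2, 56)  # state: [39, 17, 56, -15, -3]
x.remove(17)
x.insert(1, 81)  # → [39, 81, 56, -15, -3]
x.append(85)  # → [39, 81, 56, -15, -3, 85]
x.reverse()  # [85, -3, -15, 56, 81, 39]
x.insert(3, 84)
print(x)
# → [85, -3, -15, 84, 56, 81, 39]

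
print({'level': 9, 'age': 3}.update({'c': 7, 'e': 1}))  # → None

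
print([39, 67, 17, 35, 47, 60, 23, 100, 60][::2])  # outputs [39, 17, 47, 23, 60]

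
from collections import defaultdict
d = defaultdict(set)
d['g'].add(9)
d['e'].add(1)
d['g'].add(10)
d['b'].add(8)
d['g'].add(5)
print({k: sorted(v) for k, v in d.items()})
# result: {'g': [5, 9, 10], 'e': [1], 'b': [8]}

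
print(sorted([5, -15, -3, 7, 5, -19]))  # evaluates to [-19, -15, -3, 5, 5, 7]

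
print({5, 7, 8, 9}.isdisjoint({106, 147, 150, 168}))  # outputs True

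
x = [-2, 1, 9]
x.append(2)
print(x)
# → [-2, 1, 9, 2]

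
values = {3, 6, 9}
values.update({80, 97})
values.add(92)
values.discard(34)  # {3, 6, 9, 80, 92, 97}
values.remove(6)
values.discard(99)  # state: {3, 9, 80, 92, 97}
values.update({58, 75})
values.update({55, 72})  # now {3, 9, 55, 58, 72, 75, 80, 92, 97}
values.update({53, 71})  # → {3, 9, 53, 55, 58, 71, 72, 75, 80, 92, 97}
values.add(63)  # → {3, 9, 53, 55, 58, 63, 71, 72, 75, 80, 92, 97}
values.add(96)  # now {3, 9, 53, 55, 58, 63, 71, 72, 75, 80, 92, 96, 97}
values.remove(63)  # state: {3, 9, 53, 55, 58, 71, 72, 75, 80, 92, 96, 97}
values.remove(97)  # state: {3, 9, 53, 55, 58, 71, 72, 75, 80, 92, 96}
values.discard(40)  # {3, 9, 53, 55, 58, 71, 72, 75, 80, 92, 96}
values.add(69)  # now {3, 9, 53, 55, 58, 69, 71, 72, 75, 80, 92, 96}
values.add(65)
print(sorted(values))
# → [3, 9, 53, 55, 58, 65, 69, 71, 72, 75, 80, 92, 96]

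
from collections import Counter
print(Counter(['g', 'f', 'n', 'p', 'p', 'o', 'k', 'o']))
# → Counter({'p': 2, 'o': 2, 'g': 1, 'f': 1, 'n': 1, 'k': 1})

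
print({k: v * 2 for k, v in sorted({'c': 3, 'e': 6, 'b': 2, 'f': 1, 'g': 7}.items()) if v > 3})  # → {'e': 12, 'g': 14}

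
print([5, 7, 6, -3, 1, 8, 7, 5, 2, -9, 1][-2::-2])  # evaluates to [-9, 5, 8, -3, 7]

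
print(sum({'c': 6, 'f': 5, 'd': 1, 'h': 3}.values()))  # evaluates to 15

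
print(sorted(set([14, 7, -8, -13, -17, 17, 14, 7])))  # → [-17, -13, -8, 7, 14, 17]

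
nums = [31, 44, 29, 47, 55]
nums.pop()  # 55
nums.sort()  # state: [29, 31, 44, 47]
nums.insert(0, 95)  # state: [95, 29, 31, 44, 47]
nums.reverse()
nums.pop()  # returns 95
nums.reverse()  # [29, 31, 44, 47]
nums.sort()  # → [29, 31, 44, 47]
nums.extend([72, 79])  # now [29, 31, 44, 47, 72, 79]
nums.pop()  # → 79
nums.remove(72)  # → [29, 31, 44, 47]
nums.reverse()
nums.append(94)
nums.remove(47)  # [44, 31, 29, 94]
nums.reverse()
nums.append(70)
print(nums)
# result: [94, 29, 31, 44, 70]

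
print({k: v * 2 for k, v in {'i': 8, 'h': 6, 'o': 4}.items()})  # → {'i': 16, 'h': 12, 'o': 8}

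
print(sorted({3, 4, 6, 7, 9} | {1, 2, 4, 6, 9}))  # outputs [1, 2, 3, 4, 6, 7, 9]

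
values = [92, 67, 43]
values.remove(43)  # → [92, 67]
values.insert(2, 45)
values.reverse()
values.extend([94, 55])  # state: [45, 67, 92, 94, 55]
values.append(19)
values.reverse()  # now [19, 55, 94, 92, 67, 45]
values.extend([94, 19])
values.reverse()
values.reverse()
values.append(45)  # [19, 55, 94, 92, 67, 45, 94, 19, 45]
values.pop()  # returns 45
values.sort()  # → [19, 19, 45, 55, 67, 92, 94, 94]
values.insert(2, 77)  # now [19, 19, 77, 45, 55, 67, 92, 94, 94]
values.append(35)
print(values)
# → [19, 19, 77, 45, 55, 67, 92, 94, 94, 35]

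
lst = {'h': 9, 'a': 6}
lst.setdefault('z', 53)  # 53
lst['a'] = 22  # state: {'h': 9, 'a': 22, 'z': 53}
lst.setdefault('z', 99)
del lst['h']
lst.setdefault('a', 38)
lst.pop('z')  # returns 53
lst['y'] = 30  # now {'a': 22, 'y': 30}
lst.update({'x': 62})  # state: {'a': 22, 'y': 30, 'x': 62}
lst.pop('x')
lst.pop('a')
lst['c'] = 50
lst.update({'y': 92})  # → {'y': 92, 'c': 50}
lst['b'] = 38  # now {'y': 92, 'c': 50, 'b': 38}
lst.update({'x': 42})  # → {'y': 92, 'c': 50, 'b': 38, 'x': 42}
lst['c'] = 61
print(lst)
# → {'y': 92, 'c': 61, 'b': 38, 'x': 42}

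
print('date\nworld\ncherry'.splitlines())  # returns ['date', 'world', 'cherry']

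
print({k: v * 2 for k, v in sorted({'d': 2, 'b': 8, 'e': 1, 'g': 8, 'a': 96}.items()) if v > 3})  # {'a': 192, 'b': 16, 'g': 16}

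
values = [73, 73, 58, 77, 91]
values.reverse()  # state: [91, 77, 58, 73, 73]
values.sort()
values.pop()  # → 91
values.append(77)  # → [58, 73, 73, 77, 77]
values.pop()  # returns 77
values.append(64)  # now [58, 73, 73, 77, 64]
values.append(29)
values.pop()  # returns 29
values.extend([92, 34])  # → [58, 73, 73, 77, 64, 92, 34]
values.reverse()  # [34, 92, 64, 77, 73, 73, 58]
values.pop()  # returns 58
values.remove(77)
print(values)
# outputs [34, 92, 64, 73, 73]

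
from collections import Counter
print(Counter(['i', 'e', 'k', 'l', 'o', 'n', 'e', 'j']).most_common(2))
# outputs [('e', 2), ('i', 1)]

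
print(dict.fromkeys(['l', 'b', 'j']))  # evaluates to {'l': None, 'b': None, 'j': None}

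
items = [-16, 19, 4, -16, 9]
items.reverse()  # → [9, -16, 4, 19, -16]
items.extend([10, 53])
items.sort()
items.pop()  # 53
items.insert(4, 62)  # [-16, -16, 4, 9, 62, 10, 19]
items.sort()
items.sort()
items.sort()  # [-16, -16, 4, 9, 10, 19, 62]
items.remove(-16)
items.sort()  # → [-16, 4, 9, 10, 19, 62]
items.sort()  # [-16, 4, 9, 10, 19, 62]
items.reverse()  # [62, 19, 10, 9, 4, -16]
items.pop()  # -16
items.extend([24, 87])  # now [62, 19, 10, 9, 4, 24, 87]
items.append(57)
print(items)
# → [62, 19, 10, 9, 4, 24, 87, 57]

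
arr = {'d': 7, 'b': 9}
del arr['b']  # {'d': 7}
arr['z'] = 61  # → {'d': 7, 'z': 61}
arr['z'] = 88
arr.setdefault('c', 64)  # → 64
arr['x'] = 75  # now {'d': 7, 'z': 88, 'c': 64, 'x': 75}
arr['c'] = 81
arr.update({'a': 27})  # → {'d': 7, 'z': 88, 'c': 81, 'x': 75, 'a': 27}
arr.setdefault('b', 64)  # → 64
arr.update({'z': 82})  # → {'d': 7, 'z': 82, 'c': 81, 'x': 75, 'a': 27, 'b': 64}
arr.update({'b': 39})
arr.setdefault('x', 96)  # 75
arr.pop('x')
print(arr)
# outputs {'d': 7, 'z': 82, 'c': 81, 'a': 27, 'b': 39}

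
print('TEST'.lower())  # test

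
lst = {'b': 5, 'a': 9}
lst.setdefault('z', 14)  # 14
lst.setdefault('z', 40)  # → 14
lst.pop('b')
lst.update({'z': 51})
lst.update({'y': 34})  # {'a': 9, 'z': 51, 'y': 34}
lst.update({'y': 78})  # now {'a': 9, 'z': 51, 'y': 78}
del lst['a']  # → {'z': 51, 'y': 78}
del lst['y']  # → {'z': 51}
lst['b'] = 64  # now {'z': 51, 'b': 64}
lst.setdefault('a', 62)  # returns 62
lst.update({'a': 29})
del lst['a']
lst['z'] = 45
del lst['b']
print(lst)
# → {'z': 45}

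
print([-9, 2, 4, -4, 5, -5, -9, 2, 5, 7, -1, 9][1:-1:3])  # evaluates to [2, 5, 2, -1]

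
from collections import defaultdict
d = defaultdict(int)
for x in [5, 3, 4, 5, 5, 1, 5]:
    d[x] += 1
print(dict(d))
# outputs {5: 4, 3: 1, 4: 1, 1: 1}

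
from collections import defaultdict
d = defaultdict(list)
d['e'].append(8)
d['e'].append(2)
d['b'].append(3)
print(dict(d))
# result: {'e': [8, 2], 'b': [3]}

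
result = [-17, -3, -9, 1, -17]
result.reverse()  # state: [-17, 1, -9, -3, -17]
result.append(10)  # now [-17, 1, -9, -3, -17, 10]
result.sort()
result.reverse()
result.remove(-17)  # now [10, 1, -3, -9, -17]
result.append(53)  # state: [10, 1, -3, -9, -17, 53]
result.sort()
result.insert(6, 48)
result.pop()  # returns 48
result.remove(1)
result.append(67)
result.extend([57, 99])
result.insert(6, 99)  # [-17, -9, -3, 10, 53, 67, 99, 57, 99]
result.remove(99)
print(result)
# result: [-17, -9, -3, 10, 53, 67, 57, 99]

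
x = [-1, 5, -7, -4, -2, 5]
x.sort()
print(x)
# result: [-7, -4, -2, -1, 5, 5]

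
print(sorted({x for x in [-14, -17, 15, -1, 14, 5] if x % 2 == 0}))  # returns [-14, 14]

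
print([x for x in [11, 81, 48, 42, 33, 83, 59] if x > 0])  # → [11, 81, 48, 42, 33, 83, 59]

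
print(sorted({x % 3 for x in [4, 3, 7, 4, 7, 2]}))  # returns [0, 1, 2]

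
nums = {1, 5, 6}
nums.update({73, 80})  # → {1, 5, 6, 73, 80}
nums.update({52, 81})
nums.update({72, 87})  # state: {1, 5, 6, 52, 72, 73, 80, 81, 87}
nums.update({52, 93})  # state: {1, 5, 6, 52, 72, 73, 80, 81, 87, 93}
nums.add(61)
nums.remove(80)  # {1, 5, 6, 52, 61, 72, 73, 81, 87, 93}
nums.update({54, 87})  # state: {1, 5, 6, 52, 54, 61, 72, 73, 81, 87, 93}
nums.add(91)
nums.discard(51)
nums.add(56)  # {1, 5, 6, 52, 54, 56, 61, 72, 73, 81, 87, 91, 93}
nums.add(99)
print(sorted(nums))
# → [1, 5, 6, 52, 54, 56, 61, 72, 73, 81, 87, 91, 93, 99]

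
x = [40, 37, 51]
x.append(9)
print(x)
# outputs [40, 37, 51, 9]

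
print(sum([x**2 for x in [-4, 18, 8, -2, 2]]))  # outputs 412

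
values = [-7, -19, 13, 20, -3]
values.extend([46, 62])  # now [-7, -19, 13, 20, -3, 46, 62]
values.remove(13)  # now [-7, -19, 20, -3, 46, 62]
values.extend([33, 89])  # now [-7, -19, 20, -3, 46, 62, 33, 89]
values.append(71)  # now [-7, -19, 20, -3, 46, 62, 33, 89, 71]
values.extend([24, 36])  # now [-7, -19, 20, -3, 46, 62, 33, 89, 71, 24, 36]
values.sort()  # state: [-19, -7, -3, 20, 24, 33, 36, 46, 62, 71, 89]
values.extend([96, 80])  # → [-19, -7, -3, 20, 24, 33, 36, 46, 62, 71, 89, 96, 80]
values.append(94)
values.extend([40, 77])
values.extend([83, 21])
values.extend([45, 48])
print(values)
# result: [-19, -7, -3, 20, 24, 33, 36, 46, 62, 71, 89, 96, 80, 94, 40, 77, 83, 21, 45, 48]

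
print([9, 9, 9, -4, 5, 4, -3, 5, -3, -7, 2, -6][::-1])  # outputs [-6, 2, -7, -3, 5, -3, 4, 5, -4, 9, 9, 9]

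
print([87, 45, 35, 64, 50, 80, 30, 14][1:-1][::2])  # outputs [45, 64, 80]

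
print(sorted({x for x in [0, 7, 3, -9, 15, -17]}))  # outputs [-17, -9, 0, 3, 7, 15]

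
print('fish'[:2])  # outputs fi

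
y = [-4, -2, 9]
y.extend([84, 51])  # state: [-4, -2, 9, 84, 51]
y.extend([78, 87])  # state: [-4, -2, 9, 84, 51, 78, 87]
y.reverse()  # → [87, 78, 51, 84, 9, -2, -4]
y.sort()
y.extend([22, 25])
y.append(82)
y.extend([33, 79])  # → [-4, -2, 9, 51, 78, 84, 87, 22, 25, 82, 33, 79]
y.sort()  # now [-4, -2, 9, 22, 25, 33, 51, 78, 79, 82, 84, 87]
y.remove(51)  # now [-4, -2, 9, 22, 25, 33, 78, 79, 82, 84, 87]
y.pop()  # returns 87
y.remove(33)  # [-4, -2, 9, 22, 25, 78, 79, 82, 84]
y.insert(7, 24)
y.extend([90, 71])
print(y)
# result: [-4, -2, 9, 22, 25, 78, 79, 24, 82, 84, 90, 71]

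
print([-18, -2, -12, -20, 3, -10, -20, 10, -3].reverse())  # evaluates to None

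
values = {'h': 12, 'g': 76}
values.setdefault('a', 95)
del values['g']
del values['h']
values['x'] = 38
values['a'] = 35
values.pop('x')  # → 38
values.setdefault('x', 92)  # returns 92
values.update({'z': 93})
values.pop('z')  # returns 93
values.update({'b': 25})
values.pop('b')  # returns 25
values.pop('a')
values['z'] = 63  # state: {'x': 92, 'z': 63}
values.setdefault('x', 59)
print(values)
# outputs {'x': 92, 'z': 63}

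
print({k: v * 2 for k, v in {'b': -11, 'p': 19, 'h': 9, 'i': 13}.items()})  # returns {'b': -22, 'p': 38, 'h': 18, 'i': 26}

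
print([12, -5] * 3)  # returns [12, -5, 12, -5, 12, -5]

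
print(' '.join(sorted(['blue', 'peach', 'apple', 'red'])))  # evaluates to apple blue peach red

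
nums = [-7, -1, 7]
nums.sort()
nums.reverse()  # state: [7, -1, -7]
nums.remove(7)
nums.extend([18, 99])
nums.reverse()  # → [99, 18, -7, -1]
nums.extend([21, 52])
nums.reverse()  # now [52, 21, -1, -7, 18, 99]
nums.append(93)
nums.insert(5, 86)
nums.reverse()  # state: [93, 99, 86, 18, -7, -1, 21, 52]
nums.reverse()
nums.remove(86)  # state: [52, 21, -1, -7, 18, 99, 93]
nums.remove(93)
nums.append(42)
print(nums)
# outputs [52, 21, -1, -7, 18, 99, 42]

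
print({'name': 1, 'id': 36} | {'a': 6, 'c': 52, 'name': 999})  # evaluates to {'name': 999, 'id': 36, 'a': 6, 'c': 52}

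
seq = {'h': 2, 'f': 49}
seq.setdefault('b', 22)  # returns 22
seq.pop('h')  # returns 2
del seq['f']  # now {'b': 22}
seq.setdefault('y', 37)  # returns 37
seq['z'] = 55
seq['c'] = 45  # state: {'b': 22, 'y': 37, 'z': 55, 'c': 45}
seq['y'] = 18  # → {'b': 22, 'y': 18, 'z': 55, 'c': 45}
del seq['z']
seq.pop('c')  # 45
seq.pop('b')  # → 22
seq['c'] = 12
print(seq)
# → {'y': 18, 'c': 12}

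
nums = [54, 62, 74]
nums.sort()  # [54, 62, 74]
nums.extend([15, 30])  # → [54, 62, 74, 15, 30]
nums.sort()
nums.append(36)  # [15, 30, 54, 62, 74, 36]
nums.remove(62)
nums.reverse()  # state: [36, 74, 54, 30, 15]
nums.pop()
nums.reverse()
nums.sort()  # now [30, 36, 54, 74]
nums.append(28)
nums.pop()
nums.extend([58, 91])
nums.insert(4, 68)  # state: [30, 36, 54, 74, 68, 58, 91]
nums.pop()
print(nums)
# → [30, 36, 54, 74, 68, 58]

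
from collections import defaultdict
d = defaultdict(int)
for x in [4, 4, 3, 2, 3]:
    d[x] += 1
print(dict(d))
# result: {4: 2, 3: 2, 2: 1}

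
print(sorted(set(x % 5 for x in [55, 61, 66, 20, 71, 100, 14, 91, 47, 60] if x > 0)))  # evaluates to [0, 1, 2, 4]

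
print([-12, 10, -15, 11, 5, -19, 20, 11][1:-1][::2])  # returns [10, 11, -19]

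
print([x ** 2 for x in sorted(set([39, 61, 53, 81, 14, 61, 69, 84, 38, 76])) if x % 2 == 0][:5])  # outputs [196, 1444, 5776, 7056]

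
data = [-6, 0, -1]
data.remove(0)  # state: [-6, -1]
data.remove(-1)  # [-6]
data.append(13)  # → [-6, 13]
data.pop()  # 13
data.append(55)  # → [-6, 55]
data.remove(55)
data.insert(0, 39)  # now [39, -6]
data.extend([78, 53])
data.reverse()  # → [53, 78, -6, 39]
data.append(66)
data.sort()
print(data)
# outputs [-6, 39, 53, 66, 78]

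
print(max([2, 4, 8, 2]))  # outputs 8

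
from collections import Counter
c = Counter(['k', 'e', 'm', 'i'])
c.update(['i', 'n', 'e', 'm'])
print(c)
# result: Counter({'e': 2, 'm': 2, 'i': 2, 'k': 1, 'n': 1})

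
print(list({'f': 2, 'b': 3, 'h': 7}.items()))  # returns [('f', 2), ('b', 3), ('h', 7)]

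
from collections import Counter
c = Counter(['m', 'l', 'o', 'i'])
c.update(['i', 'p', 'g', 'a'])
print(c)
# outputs Counter({'i': 2, 'm': 1, 'l': 1, 'o': 1, 'p': 1, 'g': 1, 'a': 1})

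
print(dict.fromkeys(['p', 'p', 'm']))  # {'p': None, 'm': None}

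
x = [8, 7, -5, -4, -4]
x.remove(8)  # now [7, -5, -4, -4]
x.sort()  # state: [-5, -4, -4, 7]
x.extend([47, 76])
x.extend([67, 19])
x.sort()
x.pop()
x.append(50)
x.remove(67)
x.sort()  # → [-5, -4, -4, 7, 19, 47, 50]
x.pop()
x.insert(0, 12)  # [12, -5, -4, -4, 7, 19, 47]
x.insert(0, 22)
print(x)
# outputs [22, 12, -5, -4, -4, 7, 19, 47]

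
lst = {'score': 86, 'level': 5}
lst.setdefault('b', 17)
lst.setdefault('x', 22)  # 22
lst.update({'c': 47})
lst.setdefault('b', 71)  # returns 17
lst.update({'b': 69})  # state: {'score': 86, 'level': 5, 'b': 69, 'x': 22, 'c': 47}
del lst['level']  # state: {'score': 86, 'b': 69, 'x': 22, 'c': 47}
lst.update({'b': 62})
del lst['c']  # {'score': 86, 'b': 62, 'x': 22}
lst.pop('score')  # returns 86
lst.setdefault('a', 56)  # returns 56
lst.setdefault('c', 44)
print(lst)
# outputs {'b': 62, 'x': 22, 'a': 56, 'c': 44}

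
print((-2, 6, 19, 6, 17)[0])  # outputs -2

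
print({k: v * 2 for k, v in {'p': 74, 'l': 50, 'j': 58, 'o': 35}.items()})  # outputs {'p': 148, 'l': 100, 'j': 116, 'o': 70}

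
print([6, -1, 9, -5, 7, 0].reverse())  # None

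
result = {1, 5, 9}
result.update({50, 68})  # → {1, 5, 9, 50, 68}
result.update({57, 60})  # {1, 5, 9, 50, 57, 60, 68}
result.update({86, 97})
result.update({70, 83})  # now {1, 5, 9, 50, 57, 60, 68, 70, 83, 86, 97}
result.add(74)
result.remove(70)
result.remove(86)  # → {1, 5, 9, 50, 57, 60, 68, 74, 83, 97}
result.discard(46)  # {1, 5, 9, 50, 57, 60, 68, 74, 83, 97}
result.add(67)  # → {1, 5, 9, 50, 57, 60, 67, 68, 74, 83, 97}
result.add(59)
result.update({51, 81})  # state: {1, 5, 9, 50, 51, 57, 59, 60, 67, 68, 74, 81, 83, 97}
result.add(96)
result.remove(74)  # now {1, 5, 9, 50, 51, 57, 59, 60, 67, 68, 81, 83, 96, 97}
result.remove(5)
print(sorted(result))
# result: [1, 9, 50, 51, 57, 59, 60, 67, 68, 81, 83, 96, 97]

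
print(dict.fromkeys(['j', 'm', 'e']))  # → {'j': None, 'm': None, 'e': None}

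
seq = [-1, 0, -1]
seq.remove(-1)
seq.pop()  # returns -1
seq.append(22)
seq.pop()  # 22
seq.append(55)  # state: [0, 55]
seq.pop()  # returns 55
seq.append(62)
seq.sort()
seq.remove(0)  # [62]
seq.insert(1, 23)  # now [62, 23]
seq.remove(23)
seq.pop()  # 62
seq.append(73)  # [73]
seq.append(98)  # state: [73, 98]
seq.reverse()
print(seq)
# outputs [98, 73]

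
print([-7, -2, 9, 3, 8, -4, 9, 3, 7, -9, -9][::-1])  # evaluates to [-9, -9, 7, 3, 9, -4, 8, 3, 9, -2, -7]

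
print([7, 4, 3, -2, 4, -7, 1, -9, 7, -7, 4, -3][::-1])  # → [-3, 4, -7, 7, -9, 1, -7, 4, -2, 3, 4, 7]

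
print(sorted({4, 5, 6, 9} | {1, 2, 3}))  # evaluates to [1, 2, 3, 4, 5, 6, 9]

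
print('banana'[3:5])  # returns an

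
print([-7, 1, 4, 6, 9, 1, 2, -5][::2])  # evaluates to [-7, 4, 9, 2]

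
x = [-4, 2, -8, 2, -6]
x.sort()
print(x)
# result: [-8, -6, -4, 2, 2]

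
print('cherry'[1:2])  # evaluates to h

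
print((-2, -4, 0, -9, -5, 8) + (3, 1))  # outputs (-2, -4, 0, -9, -5, 8, 3, 1)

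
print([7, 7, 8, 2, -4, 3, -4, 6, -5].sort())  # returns None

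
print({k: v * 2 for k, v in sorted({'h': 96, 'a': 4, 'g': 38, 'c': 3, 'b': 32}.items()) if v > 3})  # {'a': 8, 'b': 64, 'g': 76, 'h': 192}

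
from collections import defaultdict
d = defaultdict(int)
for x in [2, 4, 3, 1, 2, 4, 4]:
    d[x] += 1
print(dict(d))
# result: {2: 2, 4: 3, 3: 1, 1: 1}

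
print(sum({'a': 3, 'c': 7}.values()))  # 10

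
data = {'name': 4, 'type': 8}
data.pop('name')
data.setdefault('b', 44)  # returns 44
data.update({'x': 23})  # {'type': 8, 'b': 44, 'x': 23}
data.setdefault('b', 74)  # 44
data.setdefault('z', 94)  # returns 94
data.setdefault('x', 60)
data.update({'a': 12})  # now {'type': 8, 'b': 44, 'x': 23, 'z': 94, 'a': 12}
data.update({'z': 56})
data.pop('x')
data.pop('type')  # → 8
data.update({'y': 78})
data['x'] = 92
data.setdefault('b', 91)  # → 44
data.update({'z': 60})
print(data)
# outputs {'b': 44, 'z': 60, 'a': 12, 'y': 78, 'x': 92}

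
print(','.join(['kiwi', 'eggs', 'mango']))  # kiwi,eggs,mango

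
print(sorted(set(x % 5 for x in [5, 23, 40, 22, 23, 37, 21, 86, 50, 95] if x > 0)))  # [0, 1, 2, 3]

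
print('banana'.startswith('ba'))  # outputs True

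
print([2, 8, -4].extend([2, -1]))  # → None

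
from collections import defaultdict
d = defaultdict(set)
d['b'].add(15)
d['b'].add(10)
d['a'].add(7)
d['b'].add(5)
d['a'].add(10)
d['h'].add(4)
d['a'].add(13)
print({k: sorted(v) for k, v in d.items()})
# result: {'b': [5, 10, 15], 'a': [7, 10, 13], 'h': [4]}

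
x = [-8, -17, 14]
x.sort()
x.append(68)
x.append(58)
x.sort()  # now [-17, -8, 14, 58, 68]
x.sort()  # [-17, -8, 14, 58, 68]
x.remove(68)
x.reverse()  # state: [58, 14, -8, -17]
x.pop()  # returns -17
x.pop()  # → -8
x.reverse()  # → [14, 58]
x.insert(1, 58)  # [14, 58, 58]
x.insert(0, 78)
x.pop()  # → 58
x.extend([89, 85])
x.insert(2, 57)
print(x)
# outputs [78, 14, 57, 58, 89, 85]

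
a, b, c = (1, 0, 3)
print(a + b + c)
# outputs 4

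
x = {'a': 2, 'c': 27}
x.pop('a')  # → 2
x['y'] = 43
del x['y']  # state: {'c': 27}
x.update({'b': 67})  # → {'c': 27, 'b': 67}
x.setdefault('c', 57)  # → 27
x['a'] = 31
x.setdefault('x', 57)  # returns 57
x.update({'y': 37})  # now {'c': 27, 'b': 67, 'a': 31, 'x': 57, 'y': 37}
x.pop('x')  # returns 57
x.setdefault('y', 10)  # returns 37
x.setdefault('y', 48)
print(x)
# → {'c': 27, 'b': 67, 'a': 31, 'y': 37}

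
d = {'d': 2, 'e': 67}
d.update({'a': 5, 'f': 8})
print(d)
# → {'d': 2, 'e': 67, 'a': 5, 'f': 8}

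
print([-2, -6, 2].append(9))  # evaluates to None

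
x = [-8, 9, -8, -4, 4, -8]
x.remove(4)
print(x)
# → [-8, 9, -8, -4, -8]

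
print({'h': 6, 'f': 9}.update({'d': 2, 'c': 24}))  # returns None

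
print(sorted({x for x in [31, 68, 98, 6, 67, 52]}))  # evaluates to [6, 31, 52, 67, 68, 98]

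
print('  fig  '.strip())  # fig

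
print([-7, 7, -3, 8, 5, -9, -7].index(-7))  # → 0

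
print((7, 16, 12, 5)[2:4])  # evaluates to (12, 5)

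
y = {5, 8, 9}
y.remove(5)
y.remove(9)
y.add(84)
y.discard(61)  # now {8, 84}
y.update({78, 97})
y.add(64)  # {8, 64, 78, 84, 97}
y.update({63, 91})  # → {8, 63, 64, 78, 84, 91, 97}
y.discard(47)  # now {8, 63, 64, 78, 84, 91, 97}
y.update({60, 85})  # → {8, 60, 63, 64, 78, 84, 85, 91, 97}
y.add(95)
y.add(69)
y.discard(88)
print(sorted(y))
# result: [8, 60, 63, 64, 69, 78, 84, 85, 91, 95, 97]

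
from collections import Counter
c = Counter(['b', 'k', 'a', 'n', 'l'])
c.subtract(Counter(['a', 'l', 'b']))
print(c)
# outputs Counter({'k': 1, 'n': 1, 'b': 0, 'a': 0, 'l': 0})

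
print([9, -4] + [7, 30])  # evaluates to [9, -4, 7, 30]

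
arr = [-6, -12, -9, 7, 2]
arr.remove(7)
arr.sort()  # [-12, -9, -6, 2]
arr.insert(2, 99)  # [-12, -9, 99, -6, 2]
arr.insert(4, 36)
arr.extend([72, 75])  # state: [-12, -9, 99, -6, 36, 2, 72, 75]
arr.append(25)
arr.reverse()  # [25, 75, 72, 2, 36, -6, 99, -9, -12]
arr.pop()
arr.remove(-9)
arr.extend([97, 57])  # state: [25, 75, 72, 2, 36, -6, 99, 97, 57]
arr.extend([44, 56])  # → [25, 75, 72, 2, 36, -6, 99, 97, 57, 44, 56]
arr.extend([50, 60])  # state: [25, 75, 72, 2, 36, -6, 99, 97, 57, 44, 56, 50, 60]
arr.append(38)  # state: [25, 75, 72, 2, 36, -6, 99, 97, 57, 44, 56, 50, 60, 38]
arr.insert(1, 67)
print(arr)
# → [25, 67, 75, 72, 2, 36, -6, 99, 97, 57, 44, 56, 50, 60, 38]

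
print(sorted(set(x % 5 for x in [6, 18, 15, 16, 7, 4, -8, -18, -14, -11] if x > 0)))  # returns [0, 1, 2, 3, 4]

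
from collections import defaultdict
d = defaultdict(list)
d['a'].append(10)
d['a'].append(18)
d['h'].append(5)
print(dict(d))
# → {'a': [10, 18], 'h': [5]}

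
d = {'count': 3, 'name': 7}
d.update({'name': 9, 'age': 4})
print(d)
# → {'count': 3, 'name': 9, 'age': 4}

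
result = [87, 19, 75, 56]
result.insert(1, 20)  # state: [87, 20, 19, 75, 56]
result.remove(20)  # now [87, 19, 75, 56]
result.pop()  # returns 56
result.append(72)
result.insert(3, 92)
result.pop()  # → 72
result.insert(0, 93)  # [93, 87, 19, 75, 92]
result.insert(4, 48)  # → [93, 87, 19, 75, 48, 92]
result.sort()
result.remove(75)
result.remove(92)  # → [19, 48, 87, 93]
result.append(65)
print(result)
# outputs [19, 48, 87, 93, 65]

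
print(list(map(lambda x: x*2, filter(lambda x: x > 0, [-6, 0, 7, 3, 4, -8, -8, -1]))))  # [14, 6, 8]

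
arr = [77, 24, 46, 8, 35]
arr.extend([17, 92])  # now [77, 24, 46, 8, 35, 17, 92]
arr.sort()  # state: [8, 17, 24, 35, 46, 77, 92]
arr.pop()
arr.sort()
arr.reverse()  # [77, 46, 35, 24, 17, 8]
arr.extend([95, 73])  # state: [77, 46, 35, 24, 17, 8, 95, 73]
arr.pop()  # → 73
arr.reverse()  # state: [95, 8, 17, 24, 35, 46, 77]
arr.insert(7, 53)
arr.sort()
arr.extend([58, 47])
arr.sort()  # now [8, 17, 24, 35, 46, 47, 53, 58, 77, 95]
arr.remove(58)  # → [8, 17, 24, 35, 46, 47, 53, 77, 95]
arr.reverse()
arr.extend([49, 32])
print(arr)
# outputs [95, 77, 53, 47, 46, 35, 24, 17, 8, 49, 32]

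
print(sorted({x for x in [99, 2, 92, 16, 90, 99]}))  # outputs [2, 16, 90, 92, 99]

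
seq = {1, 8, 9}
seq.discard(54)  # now {1, 8, 9}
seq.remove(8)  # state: {1, 9}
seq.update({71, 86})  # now {1, 9, 71, 86}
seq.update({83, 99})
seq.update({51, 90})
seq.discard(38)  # {1, 9, 51, 71, 83, 86, 90, 99}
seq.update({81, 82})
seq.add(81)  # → {1, 9, 51, 71, 81, 82, 83, 86, 90, 99}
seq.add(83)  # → {1, 9, 51, 71, 81, 82, 83, 86, 90, 99}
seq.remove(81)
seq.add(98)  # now {1, 9, 51, 71, 82, 83, 86, 90, 98, 99}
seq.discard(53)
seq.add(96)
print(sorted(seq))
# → [1, 9, 51, 71, 82, 83, 86, 90, 96, 98, 99]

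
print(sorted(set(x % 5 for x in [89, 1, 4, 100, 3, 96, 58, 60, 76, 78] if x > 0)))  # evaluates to [0, 1, 3, 4]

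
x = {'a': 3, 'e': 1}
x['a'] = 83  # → {'a': 83, 'e': 1}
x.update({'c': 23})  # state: {'a': 83, 'e': 1, 'c': 23}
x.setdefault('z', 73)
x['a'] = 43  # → {'a': 43, 'e': 1, 'c': 23, 'z': 73}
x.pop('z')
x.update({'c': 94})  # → {'a': 43, 'e': 1, 'c': 94}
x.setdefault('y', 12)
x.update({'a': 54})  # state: {'a': 54, 'e': 1, 'c': 94, 'y': 12}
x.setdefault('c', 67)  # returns 94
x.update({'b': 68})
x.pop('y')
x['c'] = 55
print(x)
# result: {'a': 54, 'e': 1, 'c': 55, 'b': 68}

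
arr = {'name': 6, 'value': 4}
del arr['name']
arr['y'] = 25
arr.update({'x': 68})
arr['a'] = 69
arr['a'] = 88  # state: {'value': 4, 'y': 25, 'x': 68, 'a': 88}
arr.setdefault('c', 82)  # 82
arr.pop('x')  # 68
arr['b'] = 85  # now {'value': 4, 'y': 25, 'a': 88, 'c': 82, 'b': 85}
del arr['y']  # {'value': 4, 'a': 88, 'c': 82, 'b': 85}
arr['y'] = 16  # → {'value': 4, 'a': 88, 'c': 82, 'b': 85, 'y': 16}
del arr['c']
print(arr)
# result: {'value': 4, 'a': 88, 'b': 85, 'y': 16}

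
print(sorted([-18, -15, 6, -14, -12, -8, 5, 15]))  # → [-18, -15, -14, -12, -8, 5, 6, 15]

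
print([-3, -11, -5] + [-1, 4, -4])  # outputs [-3, -11, -5, -1, 4, -4]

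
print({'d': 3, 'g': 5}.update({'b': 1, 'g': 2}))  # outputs None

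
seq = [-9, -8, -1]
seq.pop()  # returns -1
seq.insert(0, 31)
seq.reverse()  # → [-8, -9, 31]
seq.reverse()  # [31, -9, -8]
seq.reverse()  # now [-8, -9, 31]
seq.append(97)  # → [-8, -9, 31, 97]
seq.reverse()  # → [97, 31, -9, -8]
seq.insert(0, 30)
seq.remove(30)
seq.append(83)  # [97, 31, -9, -8, 83]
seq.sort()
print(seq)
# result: [-9, -8, 31, 83, 97]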